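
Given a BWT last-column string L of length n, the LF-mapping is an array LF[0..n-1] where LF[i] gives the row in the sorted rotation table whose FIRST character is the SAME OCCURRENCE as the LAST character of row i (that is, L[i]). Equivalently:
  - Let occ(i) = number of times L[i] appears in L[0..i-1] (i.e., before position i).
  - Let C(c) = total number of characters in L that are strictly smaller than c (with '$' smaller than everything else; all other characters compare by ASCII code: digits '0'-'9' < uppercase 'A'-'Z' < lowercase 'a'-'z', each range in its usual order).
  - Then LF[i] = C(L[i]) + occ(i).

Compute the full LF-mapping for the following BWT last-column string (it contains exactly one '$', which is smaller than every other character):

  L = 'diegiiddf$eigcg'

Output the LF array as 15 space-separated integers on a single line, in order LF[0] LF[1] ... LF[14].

Answer: 2 11 5 8 12 13 3 4 7 0 6 14 9 1 10

Derivation:
Char counts: '$':1, 'c':1, 'd':3, 'e':2, 'f':1, 'g':3, 'i':4
C (first-col start): C('$')=0, C('c')=1, C('d')=2, C('e')=5, C('f')=7, C('g')=8, C('i')=11
L[0]='d': occ=0, LF[0]=C('d')+0=2+0=2
L[1]='i': occ=0, LF[1]=C('i')+0=11+0=11
L[2]='e': occ=0, LF[2]=C('e')+0=5+0=5
L[3]='g': occ=0, LF[3]=C('g')+0=8+0=8
L[4]='i': occ=1, LF[4]=C('i')+1=11+1=12
L[5]='i': occ=2, LF[5]=C('i')+2=11+2=13
L[6]='d': occ=1, LF[6]=C('d')+1=2+1=3
L[7]='d': occ=2, LF[7]=C('d')+2=2+2=4
L[8]='f': occ=0, LF[8]=C('f')+0=7+0=7
L[9]='$': occ=0, LF[9]=C('$')+0=0+0=0
L[10]='e': occ=1, LF[10]=C('e')+1=5+1=6
L[11]='i': occ=3, LF[11]=C('i')+3=11+3=14
L[12]='g': occ=1, LF[12]=C('g')+1=8+1=9
L[13]='c': occ=0, LF[13]=C('c')+0=1+0=1
L[14]='g': occ=2, LF[14]=C('g')+2=8+2=10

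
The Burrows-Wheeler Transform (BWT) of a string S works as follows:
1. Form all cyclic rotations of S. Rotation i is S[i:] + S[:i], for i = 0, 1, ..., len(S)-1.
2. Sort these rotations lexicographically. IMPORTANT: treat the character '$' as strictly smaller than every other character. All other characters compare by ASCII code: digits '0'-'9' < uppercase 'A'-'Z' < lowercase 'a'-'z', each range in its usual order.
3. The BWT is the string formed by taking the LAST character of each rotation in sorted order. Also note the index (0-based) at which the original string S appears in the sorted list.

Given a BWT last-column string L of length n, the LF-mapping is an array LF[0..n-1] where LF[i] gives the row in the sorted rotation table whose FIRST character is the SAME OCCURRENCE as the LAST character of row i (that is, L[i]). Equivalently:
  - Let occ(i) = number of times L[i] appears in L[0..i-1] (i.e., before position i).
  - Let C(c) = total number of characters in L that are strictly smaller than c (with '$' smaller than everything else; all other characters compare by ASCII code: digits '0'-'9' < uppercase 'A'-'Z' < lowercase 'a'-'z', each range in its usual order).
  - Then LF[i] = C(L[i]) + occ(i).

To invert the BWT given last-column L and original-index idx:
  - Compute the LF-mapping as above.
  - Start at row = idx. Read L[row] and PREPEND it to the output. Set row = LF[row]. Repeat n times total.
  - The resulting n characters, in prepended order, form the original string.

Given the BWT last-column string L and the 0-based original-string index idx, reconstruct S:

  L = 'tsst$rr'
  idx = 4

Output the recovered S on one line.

Answer: srtsrt$

Derivation:
LF mapping: 5 3 4 6 0 1 2
Walk LF starting at row 4, prepending L[row]:
  step 1: row=4, L[4]='$', prepend. Next row=LF[4]=0
  step 2: row=0, L[0]='t', prepend. Next row=LF[0]=5
  step 3: row=5, L[5]='r', prepend. Next row=LF[5]=1
  step 4: row=1, L[1]='s', prepend. Next row=LF[1]=3
  step 5: row=3, L[3]='t', prepend. Next row=LF[3]=6
  step 6: row=6, L[6]='r', prepend. Next row=LF[6]=2
  step 7: row=2, L[2]='s', prepend. Next row=LF[2]=4
Reversed output: srtsrt$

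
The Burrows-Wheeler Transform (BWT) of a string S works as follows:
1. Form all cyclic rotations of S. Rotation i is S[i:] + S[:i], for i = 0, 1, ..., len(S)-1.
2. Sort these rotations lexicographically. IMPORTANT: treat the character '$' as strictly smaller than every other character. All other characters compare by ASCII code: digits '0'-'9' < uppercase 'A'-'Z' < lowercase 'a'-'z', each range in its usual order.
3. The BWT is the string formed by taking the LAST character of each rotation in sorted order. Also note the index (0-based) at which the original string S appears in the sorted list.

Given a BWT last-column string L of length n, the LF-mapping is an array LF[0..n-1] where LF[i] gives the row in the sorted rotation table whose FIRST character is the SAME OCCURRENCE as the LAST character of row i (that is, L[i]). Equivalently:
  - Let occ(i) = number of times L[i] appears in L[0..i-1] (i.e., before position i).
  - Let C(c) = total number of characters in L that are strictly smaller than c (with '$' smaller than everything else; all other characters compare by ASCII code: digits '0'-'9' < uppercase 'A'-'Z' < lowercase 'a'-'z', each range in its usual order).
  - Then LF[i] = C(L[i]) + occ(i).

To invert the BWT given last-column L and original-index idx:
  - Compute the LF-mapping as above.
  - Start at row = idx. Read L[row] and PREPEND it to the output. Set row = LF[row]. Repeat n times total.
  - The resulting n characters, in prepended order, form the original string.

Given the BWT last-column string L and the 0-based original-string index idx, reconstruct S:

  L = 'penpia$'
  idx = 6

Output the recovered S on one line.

LF mapping: 5 2 4 6 3 1 0
Walk LF starting at row 6, prepending L[row]:
  step 1: row=6, L[6]='$', prepend. Next row=LF[6]=0
  step 2: row=0, L[0]='p', prepend. Next row=LF[0]=5
  step 3: row=5, L[5]='a', prepend. Next row=LF[5]=1
  step 4: row=1, L[1]='e', prepend. Next row=LF[1]=2
  step 5: row=2, L[2]='n', prepend. Next row=LF[2]=4
  step 6: row=4, L[4]='i', prepend. Next row=LF[4]=3
  step 7: row=3, L[3]='p', prepend. Next row=LF[3]=6
Reversed output: pineap$

Answer: pineap$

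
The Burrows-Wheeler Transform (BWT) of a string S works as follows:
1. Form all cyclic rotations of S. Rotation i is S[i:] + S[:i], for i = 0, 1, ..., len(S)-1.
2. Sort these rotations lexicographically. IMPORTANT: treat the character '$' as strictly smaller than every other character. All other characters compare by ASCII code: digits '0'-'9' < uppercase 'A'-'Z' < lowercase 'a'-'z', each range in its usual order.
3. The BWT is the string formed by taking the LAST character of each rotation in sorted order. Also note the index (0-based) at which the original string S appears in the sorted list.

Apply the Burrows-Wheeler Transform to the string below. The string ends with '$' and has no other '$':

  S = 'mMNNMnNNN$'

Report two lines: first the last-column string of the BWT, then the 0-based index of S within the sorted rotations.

All 10 rotations (rotation i = S[i:]+S[:i]):
  rot[0] = mMNNMnNNN$
  rot[1] = MNNMnNNN$m
  rot[2] = NNMnNNN$mM
  rot[3] = NMnNNN$mMN
  rot[4] = MnNNN$mMNN
  rot[5] = nNNN$mMNNM
  rot[6] = NNN$mMNNMn
  rot[7] = NN$mMNNMnN
  rot[8] = N$mMNNMnNN
  rot[9] = $mMNNMnNNN
Sorted (with $ < everything):
  sorted[0] = $mMNNMnNNN  (last char: 'N')
  sorted[1] = MNNMnNNN$m  (last char: 'm')
  sorted[2] = MnNNN$mMNN  (last char: 'N')
  sorted[3] = N$mMNNMnNN  (last char: 'N')
  sorted[4] = NMnNNN$mMN  (last char: 'N')
  sorted[5] = NN$mMNNMnN  (last char: 'N')
  sorted[6] = NNMnNNN$mM  (last char: 'M')
  sorted[7] = NNN$mMNNMn  (last char: 'n')
  sorted[8] = mMNNMnNNN$  (last char: '$')
  sorted[9] = nNNN$mMNNM  (last char: 'M')
Last column: NmNNNNMn$M
Original string S is at sorted index 8

Answer: NmNNNNMn$M
8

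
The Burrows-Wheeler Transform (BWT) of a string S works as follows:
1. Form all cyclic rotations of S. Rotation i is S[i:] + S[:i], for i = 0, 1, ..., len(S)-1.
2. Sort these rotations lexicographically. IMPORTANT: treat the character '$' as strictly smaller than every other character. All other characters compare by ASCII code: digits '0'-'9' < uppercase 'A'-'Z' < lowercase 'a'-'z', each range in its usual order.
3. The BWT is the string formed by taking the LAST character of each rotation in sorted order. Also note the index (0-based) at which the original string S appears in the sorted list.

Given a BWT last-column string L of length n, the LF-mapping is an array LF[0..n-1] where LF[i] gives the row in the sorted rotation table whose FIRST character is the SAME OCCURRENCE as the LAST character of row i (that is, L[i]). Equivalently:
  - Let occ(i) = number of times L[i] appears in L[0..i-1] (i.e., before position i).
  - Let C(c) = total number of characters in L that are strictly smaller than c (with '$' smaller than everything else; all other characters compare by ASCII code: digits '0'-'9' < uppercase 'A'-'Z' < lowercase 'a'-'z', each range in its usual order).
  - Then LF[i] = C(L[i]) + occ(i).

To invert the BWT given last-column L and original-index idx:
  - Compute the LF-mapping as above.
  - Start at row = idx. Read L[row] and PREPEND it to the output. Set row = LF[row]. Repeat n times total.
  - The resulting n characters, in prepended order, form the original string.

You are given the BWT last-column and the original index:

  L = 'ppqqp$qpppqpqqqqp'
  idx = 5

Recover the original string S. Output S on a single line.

LF mapping: 1 2 9 10 3 0 11 4 5 6 12 7 13 14 15 16 8
Walk LF starting at row 5, prepending L[row]:
  step 1: row=5, L[5]='$', prepend. Next row=LF[5]=0
  step 2: row=0, L[0]='p', prepend. Next row=LF[0]=1
  step 3: row=1, L[1]='p', prepend. Next row=LF[1]=2
  step 4: row=2, L[2]='q', prepend. Next row=LF[2]=9
  step 5: row=9, L[9]='p', prepend. Next row=LF[9]=6
  step 6: row=6, L[6]='q', prepend. Next row=LF[6]=11
  step 7: row=11, L[11]='p', prepend. Next row=LF[11]=7
  step 8: row=7, L[7]='p', prepend. Next row=LF[7]=4
  step 9: row=4, L[4]='p', prepend. Next row=LF[4]=3
  step 10: row=3, L[3]='q', prepend. Next row=LF[3]=10
  step 11: row=10, L[10]='q', prepend. Next row=LF[10]=12
  step 12: row=12, L[12]='q', prepend. Next row=LF[12]=13
  step 13: row=13, L[13]='q', prepend. Next row=LF[13]=14
  step 14: row=14, L[14]='q', prepend. Next row=LF[14]=15
  step 15: row=15, L[15]='q', prepend. Next row=LF[15]=16
  step 16: row=16, L[16]='p', prepend. Next row=LF[16]=8
  step 17: row=8, L[8]='p', prepend. Next row=LF[8]=5
Reversed output: ppqqqqqqpppqpqpp$

Answer: ppqqqqqqpppqpqpp$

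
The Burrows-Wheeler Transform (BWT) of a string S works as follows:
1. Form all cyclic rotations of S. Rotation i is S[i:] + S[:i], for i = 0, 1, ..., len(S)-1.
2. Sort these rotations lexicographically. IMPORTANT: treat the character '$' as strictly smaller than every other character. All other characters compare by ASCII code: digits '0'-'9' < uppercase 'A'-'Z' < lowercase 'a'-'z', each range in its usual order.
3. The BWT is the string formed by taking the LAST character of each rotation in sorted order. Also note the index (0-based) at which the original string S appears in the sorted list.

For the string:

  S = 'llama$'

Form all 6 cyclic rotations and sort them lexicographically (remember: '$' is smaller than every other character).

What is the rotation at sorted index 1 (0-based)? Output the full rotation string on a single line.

All 6 rotations (rotation i = S[i:]+S[:i]):
  rot[0] = llama$
  rot[1] = lama$l
  rot[2] = ama$ll
  rot[3] = ma$lla
  rot[4] = a$llam
  rot[5] = $llama
Sorted (with $ < everything):
  sorted[0] = $llama
  sorted[1] = a$llam
  sorted[2] = ama$ll
  sorted[3] = lama$l
  sorted[4] = llama$
  sorted[5] = ma$lla
sorted[1] = a$llam

Answer: a$llam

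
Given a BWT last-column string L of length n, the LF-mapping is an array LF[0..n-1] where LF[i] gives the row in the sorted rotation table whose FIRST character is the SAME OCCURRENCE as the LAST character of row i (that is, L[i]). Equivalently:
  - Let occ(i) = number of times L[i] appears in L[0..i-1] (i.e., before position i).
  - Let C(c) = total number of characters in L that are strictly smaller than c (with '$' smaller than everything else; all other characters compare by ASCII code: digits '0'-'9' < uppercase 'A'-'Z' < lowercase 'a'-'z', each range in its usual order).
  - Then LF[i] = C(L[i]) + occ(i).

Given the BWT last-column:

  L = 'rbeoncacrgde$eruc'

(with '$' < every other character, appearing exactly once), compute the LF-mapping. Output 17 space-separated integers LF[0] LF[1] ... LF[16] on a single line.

Answer: 13 2 7 12 11 3 1 4 14 10 6 8 0 9 15 16 5

Derivation:
Char counts: '$':1, 'a':1, 'b':1, 'c':3, 'd':1, 'e':3, 'g':1, 'n':1, 'o':1, 'r':3, 'u':1
C (first-col start): C('$')=0, C('a')=1, C('b')=2, C('c')=3, C('d')=6, C('e')=7, C('g')=10, C('n')=11, C('o')=12, C('r')=13, C('u')=16
L[0]='r': occ=0, LF[0]=C('r')+0=13+0=13
L[1]='b': occ=0, LF[1]=C('b')+0=2+0=2
L[2]='e': occ=0, LF[2]=C('e')+0=7+0=7
L[3]='o': occ=0, LF[3]=C('o')+0=12+0=12
L[4]='n': occ=0, LF[4]=C('n')+0=11+0=11
L[5]='c': occ=0, LF[5]=C('c')+0=3+0=3
L[6]='a': occ=0, LF[6]=C('a')+0=1+0=1
L[7]='c': occ=1, LF[7]=C('c')+1=3+1=4
L[8]='r': occ=1, LF[8]=C('r')+1=13+1=14
L[9]='g': occ=0, LF[9]=C('g')+0=10+0=10
L[10]='d': occ=0, LF[10]=C('d')+0=6+0=6
L[11]='e': occ=1, LF[11]=C('e')+1=7+1=8
L[12]='$': occ=0, LF[12]=C('$')+0=0+0=0
L[13]='e': occ=2, LF[13]=C('e')+2=7+2=9
L[14]='r': occ=2, LF[14]=C('r')+2=13+2=15
L[15]='u': occ=0, LF[15]=C('u')+0=16+0=16
L[16]='c': occ=2, LF[16]=C('c')+2=3+2=5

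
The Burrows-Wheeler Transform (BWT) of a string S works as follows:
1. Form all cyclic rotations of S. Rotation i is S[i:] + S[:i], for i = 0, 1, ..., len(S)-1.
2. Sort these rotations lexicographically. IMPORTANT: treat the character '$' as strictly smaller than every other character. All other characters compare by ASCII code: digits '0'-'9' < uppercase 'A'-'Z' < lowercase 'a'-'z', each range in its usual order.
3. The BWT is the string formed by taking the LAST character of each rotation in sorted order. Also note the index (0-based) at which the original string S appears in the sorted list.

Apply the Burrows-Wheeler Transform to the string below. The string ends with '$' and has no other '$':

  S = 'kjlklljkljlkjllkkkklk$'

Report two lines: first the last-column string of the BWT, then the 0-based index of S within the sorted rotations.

All 22 rotations (rotation i = S[i:]+S[:i]):
  rot[0] = kjlklljkljlkjllkkkklk$
  rot[1] = jlklljkljlkjllkkkklk$k
  rot[2] = lklljkljlkjllkkkklk$kj
  rot[3] = klljkljlkjllkkkklk$kjl
  rot[4] = lljkljlkjllkkkklk$kjlk
  rot[5] = ljkljlkjllkkkklk$kjlkl
  rot[6] = jkljlkjllkkkklk$kjlkll
  rot[7] = kljlkjllkkkklk$kjlkllj
  rot[8] = ljlkjllkkkklk$kjlklljk
  rot[9] = jlkjllkkkklk$kjlklljkl
  rot[10] = lkjllkkkklk$kjlklljklj
  rot[11] = kjllkkkklk$kjlklljkljl
  rot[12] = jllkkkklk$kjlklljkljlk
  rot[13] = llkkkklk$kjlklljkljlkj
  rot[14] = lkkkklk$kjlklljkljlkjl
  rot[15] = kkkklk$kjlklljkljlkjll
  rot[16] = kkklk$kjlklljkljlkjllk
  rot[17] = kklk$kjlklljkljlkjllkk
  rot[18] = klk$kjlklljkljlkjllkkk
  rot[19] = lk$kjlklljkljlkjllkkkk
  rot[20] = k$kjlklljkljlkjllkkkkl
  rot[21] = $kjlklljkljlkjllkkkklk
Sorted (with $ < everything):
  sorted[0] = $kjlklljkljlkjllkkkklk  (last char: 'k')
  sorted[1] = jkljlkjllkkkklk$kjlkll  (last char: 'l')
  sorted[2] = jlkjllkkkklk$kjlklljkl  (last char: 'l')
  sorted[3] = jlklljkljlkjllkkkklk$k  (last char: 'k')
  sorted[4] = jllkkkklk$kjlklljkljlk  (last char: 'k')
  sorted[5] = k$kjlklljkljlkjllkkkkl  (last char: 'l')
  sorted[6] = kjlklljkljlkjllkkkklk$  (last char: '$')
  sorted[7] = kjllkkkklk$kjlklljkljl  (last char: 'l')
  sorted[8] = kkkklk$kjlklljkljlkjll  (last char: 'l')
  sorted[9] = kkklk$kjlklljkljlkjllk  (last char: 'k')
  sorted[10] = kklk$kjlklljkljlkjllkk  (last char: 'k')
  sorted[11] = kljlkjllkkkklk$kjlkllj  (last char: 'j')
  sorted[12] = klk$kjlklljkljlkjllkkk  (last char: 'k')
  sorted[13] = klljkljlkjllkkkklk$kjl  (last char: 'l')
  sorted[14] = ljkljlkjllkkkklk$kjlkl  (last char: 'l')
  sorted[15] = ljlkjllkkkklk$kjlklljk  (last char: 'k')
  sorted[16] = lk$kjlklljkljlkjllkkkk  (last char: 'k')
  sorted[17] = lkjllkkkklk$kjlklljklj  (last char: 'j')
  sorted[18] = lkkkklk$kjlklljkljlkjl  (last char: 'l')
  sorted[19] = lklljkljlkjllkkkklk$kj  (last char: 'j')
  sorted[20] = lljkljlkjllkkkklk$kjlk  (last char: 'k')
  sorted[21] = llkkkklk$kjlklljkljlkj  (last char: 'j')
Last column: kllkkl$llkkjkllkkjljkj
Original string S is at sorted index 6

Answer: kllkkl$llkkjkllkkjljkj
6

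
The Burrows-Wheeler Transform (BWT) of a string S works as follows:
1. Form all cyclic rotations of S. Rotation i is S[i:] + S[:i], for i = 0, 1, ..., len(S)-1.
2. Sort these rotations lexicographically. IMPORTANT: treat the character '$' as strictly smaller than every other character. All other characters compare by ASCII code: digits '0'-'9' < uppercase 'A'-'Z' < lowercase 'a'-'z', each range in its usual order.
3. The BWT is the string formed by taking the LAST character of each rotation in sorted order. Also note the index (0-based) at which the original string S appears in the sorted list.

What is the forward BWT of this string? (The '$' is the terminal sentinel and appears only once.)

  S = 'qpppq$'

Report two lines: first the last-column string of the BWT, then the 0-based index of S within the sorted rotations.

Answer: qqppp$
5

Derivation:
All 6 rotations (rotation i = S[i:]+S[:i]):
  rot[0] = qpppq$
  rot[1] = pppq$q
  rot[2] = ppq$qp
  rot[3] = pq$qpp
  rot[4] = q$qppp
  rot[5] = $qpppq
Sorted (with $ < everything):
  sorted[0] = $qpppq  (last char: 'q')
  sorted[1] = pppq$q  (last char: 'q')
  sorted[2] = ppq$qp  (last char: 'p')
  sorted[3] = pq$qpp  (last char: 'p')
  sorted[4] = q$qppp  (last char: 'p')
  sorted[5] = qpppq$  (last char: '$')
Last column: qqppp$
Original string S is at sorted index 5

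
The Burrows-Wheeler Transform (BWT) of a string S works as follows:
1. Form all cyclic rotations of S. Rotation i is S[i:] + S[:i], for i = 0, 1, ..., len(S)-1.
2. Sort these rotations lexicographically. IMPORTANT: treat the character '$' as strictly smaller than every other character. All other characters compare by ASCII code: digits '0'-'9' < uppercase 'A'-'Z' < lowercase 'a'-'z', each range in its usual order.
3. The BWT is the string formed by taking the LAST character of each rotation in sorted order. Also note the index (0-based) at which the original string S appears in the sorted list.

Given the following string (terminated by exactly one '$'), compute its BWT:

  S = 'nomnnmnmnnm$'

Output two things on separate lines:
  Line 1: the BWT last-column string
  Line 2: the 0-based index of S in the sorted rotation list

Answer: mnnnonnmmm$n
10

Derivation:
All 12 rotations (rotation i = S[i:]+S[:i]):
  rot[0] = nomnnmnmnnm$
  rot[1] = omnnmnmnnm$n
  rot[2] = mnnmnmnnm$no
  rot[3] = nnmnmnnm$nom
  rot[4] = nmnmnnm$nomn
  rot[5] = mnmnnm$nomnn
  rot[6] = nmnnm$nomnnm
  rot[7] = mnnm$nomnnmn
  rot[8] = nnm$nomnnmnm
  rot[9] = nm$nomnnmnmn
  rot[10] = m$nomnnmnmnn
  rot[11] = $nomnnmnmnnm
Sorted (with $ < everything):
  sorted[0] = $nomnnmnmnnm  (last char: 'm')
  sorted[1] = m$nomnnmnmnn  (last char: 'n')
  sorted[2] = mnmnnm$nomnn  (last char: 'n')
  sorted[3] = mnnm$nomnnmn  (last char: 'n')
  sorted[4] = mnnmnmnnm$no  (last char: 'o')
  sorted[5] = nm$nomnnmnmn  (last char: 'n')
  sorted[6] = nmnmnnm$nomn  (last char: 'n')
  sorted[7] = nmnnm$nomnnm  (last char: 'm')
  sorted[8] = nnm$nomnnmnm  (last char: 'm')
  sorted[9] = nnmnmnnm$nom  (last char: 'm')
  sorted[10] = nomnnmnmnnm$  (last char: '$')
  sorted[11] = omnnmnmnnm$n  (last char: 'n')
Last column: mnnnonnmmm$n
Original string S is at sorted index 10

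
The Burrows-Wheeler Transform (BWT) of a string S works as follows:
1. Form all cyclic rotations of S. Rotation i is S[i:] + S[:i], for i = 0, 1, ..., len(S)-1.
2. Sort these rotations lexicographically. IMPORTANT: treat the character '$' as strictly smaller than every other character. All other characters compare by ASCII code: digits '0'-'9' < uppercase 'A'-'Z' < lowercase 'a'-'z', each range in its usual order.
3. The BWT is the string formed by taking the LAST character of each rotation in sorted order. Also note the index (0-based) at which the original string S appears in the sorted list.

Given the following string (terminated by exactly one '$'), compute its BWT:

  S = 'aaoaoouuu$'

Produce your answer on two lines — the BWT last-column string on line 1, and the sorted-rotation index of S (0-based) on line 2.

Answer: u$aoaaouuo
1

Derivation:
All 10 rotations (rotation i = S[i:]+S[:i]):
  rot[0] = aaoaoouuu$
  rot[1] = aoaoouuu$a
  rot[2] = oaoouuu$aa
  rot[3] = aoouuu$aao
  rot[4] = oouuu$aaoa
  rot[5] = ouuu$aaoao
  rot[6] = uuu$aaoaoo
  rot[7] = uu$aaoaoou
  rot[8] = u$aaoaoouu
  rot[9] = $aaoaoouuu
Sorted (with $ < everything):
  sorted[0] = $aaoaoouuu  (last char: 'u')
  sorted[1] = aaoaoouuu$  (last char: '$')
  sorted[2] = aoaoouuu$a  (last char: 'a')
  sorted[3] = aoouuu$aao  (last char: 'o')
  sorted[4] = oaoouuu$aa  (last char: 'a')
  sorted[5] = oouuu$aaoa  (last char: 'a')
  sorted[6] = ouuu$aaoao  (last char: 'o')
  sorted[7] = u$aaoaoouu  (last char: 'u')
  sorted[8] = uu$aaoaoou  (last char: 'u')
  sorted[9] = uuu$aaoaoo  (last char: 'o')
Last column: u$aoaaouuo
Original string S is at sorted index 1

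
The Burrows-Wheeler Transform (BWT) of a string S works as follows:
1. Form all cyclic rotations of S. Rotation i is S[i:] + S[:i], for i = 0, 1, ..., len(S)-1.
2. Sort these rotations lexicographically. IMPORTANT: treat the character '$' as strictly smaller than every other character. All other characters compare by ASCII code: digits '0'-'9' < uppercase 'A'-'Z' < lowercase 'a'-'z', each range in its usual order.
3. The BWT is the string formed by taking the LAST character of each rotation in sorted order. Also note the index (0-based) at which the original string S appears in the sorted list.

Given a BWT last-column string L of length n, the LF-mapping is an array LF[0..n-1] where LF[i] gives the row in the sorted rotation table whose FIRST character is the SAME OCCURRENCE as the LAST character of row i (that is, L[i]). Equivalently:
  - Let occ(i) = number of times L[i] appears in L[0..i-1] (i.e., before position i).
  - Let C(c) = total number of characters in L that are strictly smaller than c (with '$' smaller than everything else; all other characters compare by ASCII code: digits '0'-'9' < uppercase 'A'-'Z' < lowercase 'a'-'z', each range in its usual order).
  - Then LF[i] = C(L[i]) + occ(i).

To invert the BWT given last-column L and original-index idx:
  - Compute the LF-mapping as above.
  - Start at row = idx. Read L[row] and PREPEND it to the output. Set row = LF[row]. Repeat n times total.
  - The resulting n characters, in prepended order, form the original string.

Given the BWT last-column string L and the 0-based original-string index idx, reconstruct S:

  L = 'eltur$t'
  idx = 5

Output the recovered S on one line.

LF mapping: 1 2 4 6 3 0 5
Walk LF starting at row 5, prepending L[row]:
  step 1: row=5, L[5]='$', prepend. Next row=LF[5]=0
  step 2: row=0, L[0]='e', prepend. Next row=LF[0]=1
  step 3: row=1, L[1]='l', prepend. Next row=LF[1]=2
  step 4: row=2, L[2]='t', prepend. Next row=LF[2]=4
  step 5: row=4, L[4]='r', prepend. Next row=LF[4]=3
  step 6: row=3, L[3]='u', prepend. Next row=LF[3]=6
  step 7: row=6, L[6]='t', prepend. Next row=LF[6]=5
Reversed output: turtle$

Answer: turtle$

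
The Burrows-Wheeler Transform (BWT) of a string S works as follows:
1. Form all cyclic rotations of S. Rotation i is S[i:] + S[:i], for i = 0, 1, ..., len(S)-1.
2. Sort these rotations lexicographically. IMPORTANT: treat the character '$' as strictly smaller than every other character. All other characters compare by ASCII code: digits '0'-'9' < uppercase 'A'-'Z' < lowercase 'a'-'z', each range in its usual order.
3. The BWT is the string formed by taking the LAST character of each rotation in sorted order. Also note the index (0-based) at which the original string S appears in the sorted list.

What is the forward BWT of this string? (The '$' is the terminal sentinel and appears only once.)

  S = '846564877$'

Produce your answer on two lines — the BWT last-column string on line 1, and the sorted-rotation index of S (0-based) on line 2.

All 10 rotations (rotation i = S[i:]+S[:i]):
  rot[0] = 846564877$
  rot[1] = 46564877$8
  rot[2] = 6564877$84
  rot[3] = 564877$846
  rot[4] = 64877$8465
  rot[5] = 4877$84656
  rot[6] = 877$846564
  rot[7] = 77$8465648
  rot[8] = 7$84656487
  rot[9] = $846564877
Sorted (with $ < everything):
  sorted[0] = $846564877  (last char: '7')
  sorted[1] = 46564877$8  (last char: '8')
  sorted[2] = 4877$84656  (last char: '6')
  sorted[3] = 564877$846  (last char: '6')
  sorted[4] = 64877$8465  (last char: '5')
  sorted[5] = 6564877$84  (last char: '4')
  sorted[6] = 7$84656487  (last char: '7')
  sorted[7] = 77$8465648  (last char: '8')
  sorted[8] = 846564877$  (last char: '$')
  sorted[9] = 877$846564  (last char: '4')
Last column: 78665478$4
Original string S is at sorted index 8

Answer: 78665478$4
8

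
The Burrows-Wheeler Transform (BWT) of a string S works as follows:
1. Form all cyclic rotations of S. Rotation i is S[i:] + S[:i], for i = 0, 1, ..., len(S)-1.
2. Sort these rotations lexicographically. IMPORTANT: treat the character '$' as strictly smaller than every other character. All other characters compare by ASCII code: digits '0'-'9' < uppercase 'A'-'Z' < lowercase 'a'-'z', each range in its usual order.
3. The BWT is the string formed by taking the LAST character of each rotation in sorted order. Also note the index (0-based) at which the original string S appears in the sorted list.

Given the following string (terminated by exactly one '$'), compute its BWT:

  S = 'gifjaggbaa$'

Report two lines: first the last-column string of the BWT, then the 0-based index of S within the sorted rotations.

All 11 rotations (rotation i = S[i:]+S[:i]):
  rot[0] = gifjaggbaa$
  rot[1] = ifjaggbaa$g
  rot[2] = fjaggbaa$gi
  rot[3] = jaggbaa$gif
  rot[4] = aggbaa$gifj
  rot[5] = ggbaa$gifja
  rot[6] = gbaa$gifjag
  rot[7] = baa$gifjagg
  rot[8] = aa$gifjaggb
  rot[9] = a$gifjaggba
  rot[10] = $gifjaggbaa
Sorted (with $ < everything):
  sorted[0] = $gifjaggbaa  (last char: 'a')
  sorted[1] = a$gifjaggba  (last char: 'a')
  sorted[2] = aa$gifjaggb  (last char: 'b')
  sorted[3] = aggbaa$gifj  (last char: 'j')
  sorted[4] = baa$gifjagg  (last char: 'g')
  sorted[5] = fjaggbaa$gi  (last char: 'i')
  sorted[6] = gbaa$gifjag  (last char: 'g')
  sorted[7] = ggbaa$gifja  (last char: 'a')
  sorted[8] = gifjaggbaa$  (last char: '$')
  sorted[9] = ifjaggbaa$g  (last char: 'g')
  sorted[10] = jaggbaa$gif  (last char: 'f')
Last column: aabjgiga$gf
Original string S is at sorted index 8

Answer: aabjgiga$gf
8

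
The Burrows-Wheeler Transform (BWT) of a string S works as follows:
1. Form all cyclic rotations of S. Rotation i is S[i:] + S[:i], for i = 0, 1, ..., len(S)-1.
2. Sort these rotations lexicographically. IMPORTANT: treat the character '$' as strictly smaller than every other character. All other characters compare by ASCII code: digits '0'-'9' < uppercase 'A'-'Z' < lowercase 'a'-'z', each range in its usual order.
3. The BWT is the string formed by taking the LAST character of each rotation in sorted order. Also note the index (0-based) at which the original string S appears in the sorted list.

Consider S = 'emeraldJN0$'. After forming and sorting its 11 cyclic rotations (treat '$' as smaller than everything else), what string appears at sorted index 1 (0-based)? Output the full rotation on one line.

Answer: 0$emeraldJN

Derivation:
All 11 rotations (rotation i = S[i:]+S[:i]):
  rot[0] = emeraldJN0$
  rot[1] = meraldJN0$e
  rot[2] = eraldJN0$em
  rot[3] = raldJN0$eme
  rot[4] = aldJN0$emer
  rot[5] = ldJN0$emera
  rot[6] = dJN0$emeral
  rot[7] = JN0$emerald
  rot[8] = N0$emeraldJ
  rot[9] = 0$emeraldJN
  rot[10] = $emeraldJN0
Sorted (with $ < everything):
  sorted[0] = $emeraldJN0
  sorted[1] = 0$emeraldJN
  sorted[2] = JN0$emerald
  sorted[3] = N0$emeraldJ
  sorted[4] = aldJN0$emer
  sorted[5] = dJN0$emeral
  sorted[6] = emeraldJN0$
  sorted[7] = eraldJN0$em
  sorted[8] = ldJN0$emera
  sorted[9] = meraldJN0$e
  sorted[10] = raldJN0$eme
sorted[1] = 0$emeraldJN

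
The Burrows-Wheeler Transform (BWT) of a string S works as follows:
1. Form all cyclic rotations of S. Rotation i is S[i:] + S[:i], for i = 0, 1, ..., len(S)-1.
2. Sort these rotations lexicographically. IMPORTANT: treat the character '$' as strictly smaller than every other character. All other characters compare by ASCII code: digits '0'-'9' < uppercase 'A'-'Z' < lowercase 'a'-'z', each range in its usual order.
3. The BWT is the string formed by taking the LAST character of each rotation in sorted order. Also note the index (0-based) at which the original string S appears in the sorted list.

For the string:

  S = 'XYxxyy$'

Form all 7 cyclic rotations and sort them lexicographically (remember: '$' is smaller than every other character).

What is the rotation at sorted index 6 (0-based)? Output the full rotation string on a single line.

All 7 rotations (rotation i = S[i:]+S[:i]):
  rot[0] = XYxxyy$
  rot[1] = Yxxyy$X
  rot[2] = xxyy$XY
  rot[3] = xyy$XYx
  rot[4] = yy$XYxx
  rot[5] = y$XYxxy
  rot[6] = $XYxxyy
Sorted (with $ < everything):
  sorted[0] = $XYxxyy
  sorted[1] = XYxxyy$
  sorted[2] = Yxxyy$X
  sorted[3] = xxyy$XY
  sorted[4] = xyy$XYx
  sorted[5] = y$XYxxy
  sorted[6] = yy$XYxx
sorted[6] = yy$XYxx

Answer: yy$XYxx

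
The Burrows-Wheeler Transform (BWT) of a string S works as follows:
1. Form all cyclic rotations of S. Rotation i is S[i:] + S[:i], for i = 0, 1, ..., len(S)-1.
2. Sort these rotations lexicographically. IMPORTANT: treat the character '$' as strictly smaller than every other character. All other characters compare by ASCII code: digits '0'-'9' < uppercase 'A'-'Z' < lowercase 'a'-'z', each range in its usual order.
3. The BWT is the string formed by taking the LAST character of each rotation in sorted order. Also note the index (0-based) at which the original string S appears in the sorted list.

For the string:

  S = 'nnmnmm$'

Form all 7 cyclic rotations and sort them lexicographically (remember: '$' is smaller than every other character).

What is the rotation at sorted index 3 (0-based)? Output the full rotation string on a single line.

All 7 rotations (rotation i = S[i:]+S[:i]):
  rot[0] = nnmnmm$
  rot[1] = nmnmm$n
  rot[2] = mnmm$nn
  rot[3] = nmm$nnm
  rot[4] = mm$nnmn
  rot[5] = m$nnmnm
  rot[6] = $nnmnmm
Sorted (with $ < everything):
  sorted[0] = $nnmnmm
  sorted[1] = m$nnmnm
  sorted[2] = mm$nnmn
  sorted[3] = mnmm$nn
  sorted[4] = nmm$nnm
  sorted[5] = nmnmm$n
  sorted[6] = nnmnmm$
sorted[3] = mnmm$nn

Answer: mnmm$nn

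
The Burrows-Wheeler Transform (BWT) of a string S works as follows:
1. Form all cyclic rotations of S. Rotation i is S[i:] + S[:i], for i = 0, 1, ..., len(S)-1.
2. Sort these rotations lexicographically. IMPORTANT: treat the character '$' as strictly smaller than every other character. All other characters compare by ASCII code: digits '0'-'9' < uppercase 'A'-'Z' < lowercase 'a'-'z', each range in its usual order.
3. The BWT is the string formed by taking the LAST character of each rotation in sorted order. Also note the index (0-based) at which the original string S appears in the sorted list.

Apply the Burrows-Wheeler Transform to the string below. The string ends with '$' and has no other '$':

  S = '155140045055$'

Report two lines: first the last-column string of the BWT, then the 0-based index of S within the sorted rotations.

All 13 rotations (rotation i = S[i:]+S[:i]):
  rot[0] = 155140045055$
  rot[1] = 55140045055$1
  rot[2] = 5140045055$15
  rot[3] = 140045055$155
  rot[4] = 40045055$1551
  rot[5] = 0045055$15514
  rot[6] = 045055$155140
  rot[7] = 45055$1551400
  rot[8] = 5055$15514004
  rot[9] = 055$155140045
  rot[10] = 55$1551400450
  rot[11] = 5$15514004505
  rot[12] = $155140045055
Sorted (with $ < everything):
  sorted[0] = $155140045055  (last char: '5')
  sorted[1] = 0045055$15514  (last char: '4')
  sorted[2] = 045055$155140  (last char: '0')
  sorted[3] = 055$155140045  (last char: '5')
  sorted[4] = 140045055$155  (last char: '5')
  sorted[5] = 155140045055$  (last char: '$')
  sorted[6] = 40045055$1551  (last char: '1')
  sorted[7] = 45055$1551400  (last char: '0')
  sorted[8] = 5$15514004505  (last char: '5')
  sorted[9] = 5055$15514004  (last char: '4')
  sorted[10] = 5140045055$15  (last char: '5')
  sorted[11] = 55$1551400450  (last char: '0')
  sorted[12] = 55140045055$1  (last char: '1')
Last column: 54055$1054501
Original string S is at sorted index 5

Answer: 54055$1054501
5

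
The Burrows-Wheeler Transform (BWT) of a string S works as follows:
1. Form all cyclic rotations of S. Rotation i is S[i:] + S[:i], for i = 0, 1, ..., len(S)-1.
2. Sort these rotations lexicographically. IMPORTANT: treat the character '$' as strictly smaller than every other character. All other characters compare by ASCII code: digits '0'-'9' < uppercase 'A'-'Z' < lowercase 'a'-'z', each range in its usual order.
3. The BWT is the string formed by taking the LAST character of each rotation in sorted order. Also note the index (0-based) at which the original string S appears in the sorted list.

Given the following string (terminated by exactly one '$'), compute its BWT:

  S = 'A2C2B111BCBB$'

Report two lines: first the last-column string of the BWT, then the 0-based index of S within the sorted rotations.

Answer: BB11CA$B2C12B
6

Derivation:
All 13 rotations (rotation i = S[i:]+S[:i]):
  rot[0] = A2C2B111BCBB$
  rot[1] = 2C2B111BCBB$A
  rot[2] = C2B111BCBB$A2
  rot[3] = 2B111BCBB$A2C
  rot[4] = B111BCBB$A2C2
  rot[5] = 111BCBB$A2C2B
  rot[6] = 11BCBB$A2C2B1
  rot[7] = 1BCBB$A2C2B11
  rot[8] = BCBB$A2C2B111
  rot[9] = CBB$A2C2B111B
  rot[10] = BB$A2C2B111BC
  rot[11] = B$A2C2B111BCB
  rot[12] = $A2C2B111BCBB
Sorted (with $ < everything):
  sorted[0] = $A2C2B111BCBB  (last char: 'B')
  sorted[1] = 111BCBB$A2C2B  (last char: 'B')
  sorted[2] = 11BCBB$A2C2B1  (last char: '1')
  sorted[3] = 1BCBB$A2C2B11  (last char: '1')
  sorted[4] = 2B111BCBB$A2C  (last char: 'C')
  sorted[5] = 2C2B111BCBB$A  (last char: 'A')
  sorted[6] = A2C2B111BCBB$  (last char: '$')
  sorted[7] = B$A2C2B111BCB  (last char: 'B')
  sorted[8] = B111BCBB$A2C2  (last char: '2')
  sorted[9] = BB$A2C2B111BC  (last char: 'C')
  sorted[10] = BCBB$A2C2B111  (last char: '1')
  sorted[11] = C2B111BCBB$A2  (last char: '2')
  sorted[12] = CBB$A2C2B111B  (last char: 'B')
Last column: BB11CA$B2C12B
Original string S is at sorted index 6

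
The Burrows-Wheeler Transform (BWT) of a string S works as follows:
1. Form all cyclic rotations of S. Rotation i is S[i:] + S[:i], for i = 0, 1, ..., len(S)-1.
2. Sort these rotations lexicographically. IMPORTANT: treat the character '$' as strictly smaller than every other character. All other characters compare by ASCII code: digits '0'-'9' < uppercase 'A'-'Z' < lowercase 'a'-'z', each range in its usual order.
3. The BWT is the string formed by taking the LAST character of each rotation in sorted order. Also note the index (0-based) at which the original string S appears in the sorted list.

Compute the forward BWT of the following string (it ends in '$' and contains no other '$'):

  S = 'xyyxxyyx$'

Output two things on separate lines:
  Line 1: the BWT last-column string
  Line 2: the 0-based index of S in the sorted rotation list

All 9 rotations (rotation i = S[i:]+S[:i]):
  rot[0] = xyyxxyyx$
  rot[1] = yyxxyyx$x
  rot[2] = yxxyyx$xy
  rot[3] = xxyyx$xyy
  rot[4] = xyyx$xyyx
  rot[5] = yyx$xyyxx
  rot[6] = yx$xyyxxy
  rot[7] = x$xyyxxyy
  rot[8] = $xyyxxyyx
Sorted (with $ < everything):
  sorted[0] = $xyyxxyyx  (last char: 'x')
  sorted[1] = x$xyyxxyy  (last char: 'y')
  sorted[2] = xxyyx$xyy  (last char: 'y')
  sorted[3] = xyyx$xyyx  (last char: 'x')
  sorted[4] = xyyxxyyx$  (last char: '$')
  sorted[5] = yx$xyyxxy  (last char: 'y')
  sorted[6] = yxxyyx$xy  (last char: 'y')
  sorted[7] = yyx$xyyxx  (last char: 'x')
  sorted[8] = yyxxyyx$x  (last char: 'x')
Last column: xyyx$yyxx
Original string S is at sorted index 4

Answer: xyyx$yyxx
4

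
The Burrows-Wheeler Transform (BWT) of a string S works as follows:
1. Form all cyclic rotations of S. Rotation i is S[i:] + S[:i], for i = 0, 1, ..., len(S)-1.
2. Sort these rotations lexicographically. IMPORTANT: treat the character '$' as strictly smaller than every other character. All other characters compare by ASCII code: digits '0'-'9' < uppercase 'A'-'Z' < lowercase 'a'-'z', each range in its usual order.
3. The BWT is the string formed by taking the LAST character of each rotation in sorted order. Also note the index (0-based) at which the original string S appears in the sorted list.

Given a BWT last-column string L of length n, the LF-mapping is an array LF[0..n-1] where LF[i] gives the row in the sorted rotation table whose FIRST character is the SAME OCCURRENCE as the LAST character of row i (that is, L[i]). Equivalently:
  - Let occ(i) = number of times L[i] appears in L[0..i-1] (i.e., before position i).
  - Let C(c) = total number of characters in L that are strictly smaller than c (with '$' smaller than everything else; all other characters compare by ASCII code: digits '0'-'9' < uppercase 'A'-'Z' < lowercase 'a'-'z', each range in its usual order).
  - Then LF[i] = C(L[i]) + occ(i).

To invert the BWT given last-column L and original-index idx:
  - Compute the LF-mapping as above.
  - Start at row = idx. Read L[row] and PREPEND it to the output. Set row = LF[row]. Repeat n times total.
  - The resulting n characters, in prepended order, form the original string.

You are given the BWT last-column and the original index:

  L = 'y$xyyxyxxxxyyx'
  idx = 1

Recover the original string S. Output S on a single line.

Answer: xxxyxxyyyxyxy$

Derivation:
LF mapping: 8 0 1 9 10 2 11 3 4 5 6 12 13 7
Walk LF starting at row 1, prepending L[row]:
  step 1: row=1, L[1]='$', prepend. Next row=LF[1]=0
  step 2: row=0, L[0]='y', prepend. Next row=LF[0]=8
  step 3: row=8, L[8]='x', prepend. Next row=LF[8]=4
  step 4: row=4, L[4]='y', prepend. Next row=LF[4]=10
  step 5: row=10, L[10]='x', prepend. Next row=LF[10]=6
  step 6: row=6, L[6]='y', prepend. Next row=LF[6]=11
  step 7: row=11, L[11]='y', prepend. Next row=LF[11]=12
  step 8: row=12, L[12]='y', prepend. Next row=LF[12]=13
  step 9: row=13, L[13]='x', prepend. Next row=LF[13]=7
  step 10: row=7, L[7]='x', prepend. Next row=LF[7]=3
  step 11: row=3, L[3]='y', prepend. Next row=LF[3]=9
  step 12: row=9, L[9]='x', prepend. Next row=LF[9]=5
  step 13: row=5, L[5]='x', prepend. Next row=LF[5]=2
  step 14: row=2, L[2]='x', prepend. Next row=LF[2]=1
Reversed output: xxxyxxyyyxyxy$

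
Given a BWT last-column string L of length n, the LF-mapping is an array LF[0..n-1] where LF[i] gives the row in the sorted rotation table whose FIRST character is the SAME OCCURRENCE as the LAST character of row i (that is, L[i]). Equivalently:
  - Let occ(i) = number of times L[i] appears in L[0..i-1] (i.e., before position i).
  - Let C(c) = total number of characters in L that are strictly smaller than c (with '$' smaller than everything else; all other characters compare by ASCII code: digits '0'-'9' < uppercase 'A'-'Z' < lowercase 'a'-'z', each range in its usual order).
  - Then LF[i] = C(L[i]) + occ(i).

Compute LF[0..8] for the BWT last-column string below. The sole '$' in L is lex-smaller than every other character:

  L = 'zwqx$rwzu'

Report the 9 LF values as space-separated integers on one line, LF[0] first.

Answer: 7 4 1 6 0 2 5 8 3

Derivation:
Char counts: '$':1, 'q':1, 'r':1, 'u':1, 'w':2, 'x':1, 'z':2
C (first-col start): C('$')=0, C('q')=1, C('r')=2, C('u')=3, C('w')=4, C('x')=6, C('z')=7
L[0]='z': occ=0, LF[0]=C('z')+0=7+0=7
L[1]='w': occ=0, LF[1]=C('w')+0=4+0=4
L[2]='q': occ=0, LF[2]=C('q')+0=1+0=1
L[3]='x': occ=0, LF[3]=C('x')+0=6+0=6
L[4]='$': occ=0, LF[4]=C('$')+0=0+0=0
L[5]='r': occ=0, LF[5]=C('r')+0=2+0=2
L[6]='w': occ=1, LF[6]=C('w')+1=4+1=5
L[7]='z': occ=1, LF[7]=C('z')+1=7+1=8
L[8]='u': occ=0, LF[8]=C('u')+0=3+0=3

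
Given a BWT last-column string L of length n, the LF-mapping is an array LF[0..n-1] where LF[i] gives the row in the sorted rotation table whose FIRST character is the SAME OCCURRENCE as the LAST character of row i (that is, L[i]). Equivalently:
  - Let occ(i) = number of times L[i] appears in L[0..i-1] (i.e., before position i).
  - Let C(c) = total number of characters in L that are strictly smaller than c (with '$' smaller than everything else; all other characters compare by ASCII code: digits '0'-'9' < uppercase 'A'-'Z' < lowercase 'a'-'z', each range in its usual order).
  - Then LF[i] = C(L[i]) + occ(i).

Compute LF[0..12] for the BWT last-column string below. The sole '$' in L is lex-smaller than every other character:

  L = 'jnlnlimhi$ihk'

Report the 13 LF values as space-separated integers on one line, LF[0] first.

Char counts: '$':1, 'h':2, 'i':3, 'j':1, 'k':1, 'l':2, 'm':1, 'n':2
C (first-col start): C('$')=0, C('h')=1, C('i')=3, C('j')=6, C('k')=7, C('l')=8, C('m')=10, C('n')=11
L[0]='j': occ=0, LF[0]=C('j')+0=6+0=6
L[1]='n': occ=0, LF[1]=C('n')+0=11+0=11
L[2]='l': occ=0, LF[2]=C('l')+0=8+0=8
L[3]='n': occ=1, LF[3]=C('n')+1=11+1=12
L[4]='l': occ=1, LF[4]=C('l')+1=8+1=9
L[5]='i': occ=0, LF[5]=C('i')+0=3+0=3
L[6]='m': occ=0, LF[6]=C('m')+0=10+0=10
L[7]='h': occ=0, LF[7]=C('h')+0=1+0=1
L[8]='i': occ=1, LF[8]=C('i')+1=3+1=4
L[9]='$': occ=0, LF[9]=C('$')+0=0+0=0
L[10]='i': occ=2, LF[10]=C('i')+2=3+2=5
L[11]='h': occ=1, LF[11]=C('h')+1=1+1=2
L[12]='k': occ=0, LF[12]=C('k')+0=7+0=7

Answer: 6 11 8 12 9 3 10 1 4 0 5 2 7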